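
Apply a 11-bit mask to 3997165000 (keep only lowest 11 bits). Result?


3997165000 & 2047 = 1480

1480


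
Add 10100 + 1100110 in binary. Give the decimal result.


10100 + 1100110 = 1111010 = 122

122


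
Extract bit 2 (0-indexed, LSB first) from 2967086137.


0b10110000110110100010010000111001, position 2 = 0

0


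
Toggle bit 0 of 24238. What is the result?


24238 ^ (1 << 0) = 24238 ^ 1 = 24239

24239


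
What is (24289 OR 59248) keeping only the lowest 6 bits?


Step 1: 24289 | 59248 = 65521
Step 2: 65521 & 63 = 49

49


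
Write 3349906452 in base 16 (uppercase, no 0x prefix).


3349906452 = C7AB8414 hex

C7AB8414


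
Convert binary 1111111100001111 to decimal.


1111111100001111 in decimal = 65295

65295


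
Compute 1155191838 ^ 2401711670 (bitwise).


0b1000100110110101101010000011110 ^ 0b10001111001001110011011000110110 = 0b11001011111111011110001000101000 = 3422413352

3422413352


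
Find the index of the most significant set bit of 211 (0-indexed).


0b11010011. Highest set bit at position 7

7


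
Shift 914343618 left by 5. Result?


0b110110011111111100011011000010 << 5 = 0b11011001111111110001101100001000000 = 29258995776

29258995776


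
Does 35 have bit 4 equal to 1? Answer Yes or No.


0b100011, bit 4 = 0. No

No


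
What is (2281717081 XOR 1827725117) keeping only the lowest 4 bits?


Step 1: 2281717081 ^ 1827725117 = 3840991844
Step 2: 3840991844 & 15 = 4

4


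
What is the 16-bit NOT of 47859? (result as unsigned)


~0b1011101011110011 = 0b100010100001100 = 17676 (16-bit unsigned)

17676


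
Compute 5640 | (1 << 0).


5640 | (1 << 0) = 5640 | 1 = 5641

5641


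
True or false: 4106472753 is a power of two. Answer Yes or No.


0b11110100110000111100110100110001. Multiple bits set => No

No


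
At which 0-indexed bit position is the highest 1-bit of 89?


0b1011001. Highest set bit at position 6

6


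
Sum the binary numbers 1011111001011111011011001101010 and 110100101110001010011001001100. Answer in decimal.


1011111001011111011011001101010 + 110100101110001010011001001100 = 10010011111010000101110010110110 = 2481478838

2481478838


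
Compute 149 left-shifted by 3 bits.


0b10010101 << 3 = 0b10010101000 = 1192

1192


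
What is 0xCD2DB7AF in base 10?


CD2DB7AF hex = 3442325423 decimal

3442325423


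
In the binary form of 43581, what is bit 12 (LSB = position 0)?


0b1010101000111101, position 12 = 0

0


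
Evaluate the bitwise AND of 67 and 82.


0b1000011 & 0b1010010 = 0b1000010 = 66

66


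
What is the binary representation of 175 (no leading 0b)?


175 = 10101111 in binary

10101111


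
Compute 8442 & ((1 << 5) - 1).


8442 & 31 = 26

26


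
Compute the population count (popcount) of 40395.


0b1001110111001011 has 10 set bits

10


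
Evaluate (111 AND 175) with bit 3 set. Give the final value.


Step 1: 111 & 175 = 47
Step 2: 47 | (1 << 3) = 47 | 8 = 47

47


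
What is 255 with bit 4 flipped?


255 ^ (1 << 4) = 255 ^ 16 = 239

239


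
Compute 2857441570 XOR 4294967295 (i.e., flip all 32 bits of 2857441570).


2857441570 ^ 4294967295 = 1437525725

1437525725


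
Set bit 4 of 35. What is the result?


35 | (1 << 4) = 35 | 16 = 51

51


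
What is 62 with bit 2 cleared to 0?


62 & ~(1 << 2) = 58

58


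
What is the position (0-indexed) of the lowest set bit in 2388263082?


0b10001110010110100000000010101010. Lowest set bit at position 1

1


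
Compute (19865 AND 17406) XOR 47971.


Step 1: 19865 & 17406 = 16792
Step 2: 16792 ^ 47971 = 64251

64251


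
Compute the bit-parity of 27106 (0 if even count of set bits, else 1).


0b110100111100010 has 8 ones => parity 0

0


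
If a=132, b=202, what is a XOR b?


132 ^ 202 = 78

78


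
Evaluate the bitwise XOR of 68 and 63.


0b1000100 ^ 0b111111 = 0b1111011 = 123

123


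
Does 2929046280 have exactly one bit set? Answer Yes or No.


0b10101110100101011011001100001000. Multiple bits set => No

No


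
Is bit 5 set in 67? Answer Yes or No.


0b1000011, bit 5 = 0. No

No


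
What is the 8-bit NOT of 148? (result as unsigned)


~0b10010100 = 0b1101011 = 107 (8-bit unsigned)

107


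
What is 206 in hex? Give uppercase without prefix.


206 = CE hex

CE


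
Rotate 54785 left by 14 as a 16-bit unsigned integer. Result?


Rotate 0b1101011000000001 left by 14 (16-bit) = 0b111010110000000 = 30080

30080


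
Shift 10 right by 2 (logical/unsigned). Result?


0b1010 >> 2 = 0b10 = 2

2


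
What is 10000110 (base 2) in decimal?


10000110 in decimal = 134

134


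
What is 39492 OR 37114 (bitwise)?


0b1001101001000100 | 0b1001000011111010 = 0b1001101011111110 = 39678

39678


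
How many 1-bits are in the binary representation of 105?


0b1101001 has 4 set bits

4


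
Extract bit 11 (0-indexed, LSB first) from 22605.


0b101100001001101, position 11 = 1

1


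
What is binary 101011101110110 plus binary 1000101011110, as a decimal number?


101011101110110 + 1000101011110 = 110100011010100 = 26836

26836


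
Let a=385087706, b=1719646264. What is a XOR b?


385087706 ^ 1719646264 = 1888239842

1888239842


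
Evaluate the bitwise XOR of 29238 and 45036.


0b111001000110110 ^ 0b1010111111101100 = 0b1101110111011010 = 56794

56794


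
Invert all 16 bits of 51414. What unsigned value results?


51414 ^ 65535 = 14121

14121


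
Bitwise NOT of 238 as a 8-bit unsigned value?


~0b11101110 = 0b10001 = 17 (8-bit unsigned)

17


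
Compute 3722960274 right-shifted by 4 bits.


0b11011101111001111101110110010010 >> 4 = 0b1101110111100111110111011001 = 232685017

232685017


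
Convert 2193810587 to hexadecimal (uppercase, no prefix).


2193810587 = 82C2E49B hex

82C2E49B


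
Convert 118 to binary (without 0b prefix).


118 = 1110110 in binary

1110110


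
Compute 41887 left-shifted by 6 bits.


0b1010001110011111 << 6 = 0b1010001110011111000000 = 2680768

2680768


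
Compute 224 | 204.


0b11100000 | 0b11001100 = 0b11101100 = 236

236


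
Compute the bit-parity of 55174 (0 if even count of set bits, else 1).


0b1101011110000110 has 9 ones => parity 1

1


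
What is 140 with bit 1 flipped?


140 ^ (1 << 1) = 140 ^ 2 = 142

142


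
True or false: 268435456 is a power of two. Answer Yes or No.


0b10000000000000000000000000000. Only one bit set => Yes

Yes


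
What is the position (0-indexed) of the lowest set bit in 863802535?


0b110011011111001001010010100111. Lowest set bit at position 0

0


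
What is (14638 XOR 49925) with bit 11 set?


Step 1: 14638 ^ 49925 = 64043
Step 2: 64043 | (1 << 11) = 64043 | 2048 = 64043

64043


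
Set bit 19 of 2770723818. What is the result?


2770723818 | (1 << 19) = 2770723818 | 524288 = 2771248106

2771248106


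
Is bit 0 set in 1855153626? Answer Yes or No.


0b1101110100100110110010111011010, bit 0 = 0. No

No


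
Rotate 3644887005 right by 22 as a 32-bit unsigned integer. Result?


Rotate 0b11011001010000001000111111011101 right by 22 (32-bit) = 0b10001111110111011101100101 = 37713765

37713765


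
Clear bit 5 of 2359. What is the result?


2359 & ~(1 << 5) = 2327

2327


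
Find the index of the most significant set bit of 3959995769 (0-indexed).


0b11101100000010001011110101111001. Highest set bit at position 31

31


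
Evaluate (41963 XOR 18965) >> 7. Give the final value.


Step 1: 41963 ^ 18965 = 59902
Step 2: 59902 >> 7 = 467

467


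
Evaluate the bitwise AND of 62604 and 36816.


0b1111010010001100 & 0b1000111111010000 = 0b1000010010000000 = 33920

33920


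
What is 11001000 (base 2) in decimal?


11001000 in decimal = 200

200


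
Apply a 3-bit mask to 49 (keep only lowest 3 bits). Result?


49 & 7 = 1

1


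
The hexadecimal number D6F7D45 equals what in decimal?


D6F7D45 hex = 225410373 decimal

225410373


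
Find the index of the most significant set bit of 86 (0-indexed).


0b1010110. Highest set bit at position 6

6


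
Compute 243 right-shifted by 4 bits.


0b11110011 >> 4 = 0b1111 = 15

15


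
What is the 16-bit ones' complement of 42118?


42118 ^ 65535 = 23417

23417


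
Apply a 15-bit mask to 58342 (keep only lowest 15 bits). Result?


58342 & 32767 = 25574

25574


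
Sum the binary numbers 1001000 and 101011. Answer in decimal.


1001000 + 101011 = 1110011 = 115

115


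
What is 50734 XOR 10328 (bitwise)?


0b1100011000101110 ^ 0b10100001011000 = 0b1110111001110110 = 61046

61046


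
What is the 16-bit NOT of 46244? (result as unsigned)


~0b1011010010100100 = 0b100101101011011 = 19291 (16-bit unsigned)

19291


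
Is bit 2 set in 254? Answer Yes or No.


0b11111110, bit 2 = 1. Yes

Yes


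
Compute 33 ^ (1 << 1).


33 ^ (1 << 1) = 33 ^ 2 = 35

35


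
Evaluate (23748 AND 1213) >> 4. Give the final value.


Step 1: 23748 & 1213 = 1156
Step 2: 1156 >> 4 = 72

72


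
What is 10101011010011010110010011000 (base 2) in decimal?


10101011010011010110010011000 in decimal = 359247000

359247000


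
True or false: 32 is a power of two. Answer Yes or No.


0b100000. Only one bit set => Yes

Yes


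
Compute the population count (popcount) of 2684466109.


0b10100000000000011011001110111101 has 14 set bits

14


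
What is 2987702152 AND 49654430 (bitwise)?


0b10110010000101001011011110001000 & 0b10111101011010101010011110 = 0b10000101001010001010001000 = 34906760

34906760


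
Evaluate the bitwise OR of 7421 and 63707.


0b1110011111101 | 0b1111100011011011 = 0b1111110011111111 = 64767

64767


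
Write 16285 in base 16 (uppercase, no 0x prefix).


16285 = 3F9D hex

3F9D


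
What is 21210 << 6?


0b101001011011010 << 6 = 0b101001011011010000000 = 1357440

1357440


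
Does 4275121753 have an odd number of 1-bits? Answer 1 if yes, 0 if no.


0b11111110110100010010111001011001 has 19 ones => parity 1

1


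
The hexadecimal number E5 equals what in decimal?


E5 hex = 229 decimal

229


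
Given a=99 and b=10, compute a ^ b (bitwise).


99 ^ 10 = 105

105


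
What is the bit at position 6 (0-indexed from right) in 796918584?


0b101111100000000000001100111000, position 6 = 0

0


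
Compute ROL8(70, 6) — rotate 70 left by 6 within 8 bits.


Rotate 0b1000110 left by 6 (8-bit) = 0b10010001 = 145

145


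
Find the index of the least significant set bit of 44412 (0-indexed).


0b1010110101111100. Lowest set bit at position 2

2


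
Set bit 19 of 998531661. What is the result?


998531661 | (1 << 19) = 998531661 | 524288 = 999055949

999055949


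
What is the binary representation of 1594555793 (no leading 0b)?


1594555793 = 1011111000010101111110110010001 in binary

1011111000010101111110110010001


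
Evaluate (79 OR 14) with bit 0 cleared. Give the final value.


Step 1: 79 | 14 = 79
Step 2: 79 & ~(1 << 0) = 78

78


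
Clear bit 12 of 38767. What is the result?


38767 & ~(1 << 12) = 34671

34671


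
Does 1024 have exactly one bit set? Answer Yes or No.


0b10000000000. Only one bit set => Yes

Yes


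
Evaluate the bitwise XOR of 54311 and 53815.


0b1101010000100111 ^ 0b1101001000110111 = 0b11000010000 = 1552

1552


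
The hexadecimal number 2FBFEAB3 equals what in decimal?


2FBFEAB3 hex = 801106611 decimal

801106611


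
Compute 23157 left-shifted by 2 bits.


0b101101001110101 << 2 = 0b10110100111010100 = 92628

92628


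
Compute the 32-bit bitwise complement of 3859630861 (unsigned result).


~0b11100110000011010100101100001101 = 0b11001111100101011010011110010 = 435336434 (32-bit unsigned)

435336434


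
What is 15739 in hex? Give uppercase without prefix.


15739 = 3D7B hex

3D7B


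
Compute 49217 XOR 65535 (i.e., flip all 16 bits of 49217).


49217 ^ 65535 = 16318

16318


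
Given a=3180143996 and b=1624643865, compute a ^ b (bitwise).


3180143996 ^ 1624643865 = 3713743973

3713743973


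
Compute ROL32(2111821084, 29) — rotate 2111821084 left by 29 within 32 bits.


Rotate 0b1111101110111111101010100011100 left by 29 (32-bit) = 0b10001111101110111111101010100011 = 2411461283

2411461283


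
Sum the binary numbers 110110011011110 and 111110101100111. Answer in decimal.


110110011011110 + 111110101100111 = 1110101001000101 = 59973

59973


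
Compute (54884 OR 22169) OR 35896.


Step 1: 54884 | 22169 = 55037
Step 2: 55037 | 35896 = 57085

57085


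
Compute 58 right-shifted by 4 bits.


0b111010 >> 4 = 0b11 = 3

3


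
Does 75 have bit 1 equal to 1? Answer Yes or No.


0b1001011, bit 1 = 1. Yes

Yes


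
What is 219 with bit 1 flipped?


219 ^ (1 << 1) = 219 ^ 2 = 217

217


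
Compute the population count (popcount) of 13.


0b1101 has 3 set bits

3


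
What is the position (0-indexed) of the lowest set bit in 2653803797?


0b10011110001011011101010100010101. Lowest set bit at position 0

0


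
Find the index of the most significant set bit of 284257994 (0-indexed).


0b10000111100010110111011001010. Highest set bit at position 28

28


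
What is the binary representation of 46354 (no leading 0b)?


46354 = 1011010100010010 in binary

1011010100010010


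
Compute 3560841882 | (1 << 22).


3560841882 | (1 << 22) = 3560841882 | 4194304 = 3565036186

3565036186


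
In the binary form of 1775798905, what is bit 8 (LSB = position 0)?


0b1101001110110001000101001111001, position 8 = 0

0


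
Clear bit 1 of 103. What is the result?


103 & ~(1 << 1) = 101

101


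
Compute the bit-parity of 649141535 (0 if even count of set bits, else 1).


0b100110101100010001110100011111 has 16 ones => parity 0

0


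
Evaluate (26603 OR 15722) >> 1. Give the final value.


Step 1: 26603 | 15722 = 32747
Step 2: 32747 >> 1 = 16373

16373


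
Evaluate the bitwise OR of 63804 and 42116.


0b1111100100111100 | 0b1010010010000100 = 0b1111110110111100 = 64956

64956


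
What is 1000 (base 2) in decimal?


1000 in decimal = 8

8


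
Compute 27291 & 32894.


0b110101010011011 & 0b1000000001111110 = 0b11010 = 26

26


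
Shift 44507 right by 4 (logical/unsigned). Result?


0b1010110111011011 >> 4 = 0b101011011101 = 2781

2781


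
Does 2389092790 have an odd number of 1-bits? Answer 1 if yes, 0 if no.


0b10001110011001101010100110110110 has 17 ones => parity 1

1


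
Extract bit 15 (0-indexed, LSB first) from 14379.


0b11100000101011, position 15 = 0

0


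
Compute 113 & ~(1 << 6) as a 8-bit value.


113 & ~(1 << 6) = 49

49


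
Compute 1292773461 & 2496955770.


0b1001101000011100010100001010101 & 0b10010100110101001000010101111010 = 0b100000001000000000001010000 = 67371088

67371088


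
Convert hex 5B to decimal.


5B hex = 91 decimal

91


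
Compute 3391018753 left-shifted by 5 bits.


0b11001010000111101101011100000001 << 5 = 0b1100101000011110110101110000000100000 = 108512600096

108512600096


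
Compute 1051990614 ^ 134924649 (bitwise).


0b111110101101000001101001010110 ^ 0b1000000010101100100101101001 = 0b110110101111101101001100111111 = 918475583

918475583


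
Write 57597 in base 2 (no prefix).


57597 = 1110000011111101 in binary

1110000011111101


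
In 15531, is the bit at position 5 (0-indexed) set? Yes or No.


0b11110010101011, bit 5 = 1. Yes

Yes


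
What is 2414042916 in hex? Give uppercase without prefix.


2414042916 = 8FE35F24 hex

8FE35F24


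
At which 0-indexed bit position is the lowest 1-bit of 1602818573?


0b1011111100010010001001000001101. Lowest set bit at position 0

0


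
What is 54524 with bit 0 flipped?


54524 ^ (1 << 0) = 54524 ^ 1 = 54525

54525


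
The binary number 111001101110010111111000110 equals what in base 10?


111001101110010111111000110 in decimal = 121057222

121057222


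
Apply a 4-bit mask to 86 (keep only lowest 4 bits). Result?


86 & 15 = 6

6


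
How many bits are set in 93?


0b1011101 has 5 set bits

5


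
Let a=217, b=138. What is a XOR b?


217 ^ 138 = 83

83


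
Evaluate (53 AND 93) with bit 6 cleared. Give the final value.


Step 1: 53 & 93 = 21
Step 2: 21 & ~(1 << 6) = 21

21


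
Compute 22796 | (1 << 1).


22796 | (1 << 1) = 22796 | 2 = 22798

22798


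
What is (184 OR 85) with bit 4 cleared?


Step 1: 184 | 85 = 253
Step 2: 253 & ~(1 << 4) = 237

237


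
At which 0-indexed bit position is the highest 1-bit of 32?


0b100000. Highest set bit at position 5

5


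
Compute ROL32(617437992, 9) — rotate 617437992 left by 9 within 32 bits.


Rotate 0b100100110011010101101100101000 left by 9 (32-bit) = 0b10011010101101100101000001001001 = 2595639369

2595639369


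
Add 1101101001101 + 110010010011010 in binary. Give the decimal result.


1101101001101 + 110010010011010 = 111111111100111 = 32743

32743


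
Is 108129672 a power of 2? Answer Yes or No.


0b110011100011110110110001000. Multiple bits set => No

No


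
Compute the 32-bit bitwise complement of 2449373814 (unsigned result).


~0b10010001111111100111101001110110 = 0b1101110000000011000010110001001 = 1845593481 (32-bit unsigned)

1845593481


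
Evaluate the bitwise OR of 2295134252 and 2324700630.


0b10001000110011001111100000101100 | 0b10001010100100000001110111010110 = 0b10001010110111001111110111111110 = 2329738750

2329738750


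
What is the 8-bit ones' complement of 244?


244 ^ 255 = 11

11


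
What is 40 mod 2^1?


40 & 1 = 0

0


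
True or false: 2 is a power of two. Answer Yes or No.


0b10. Only one bit set => Yes

Yes


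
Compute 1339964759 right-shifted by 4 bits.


0b1001111110111100011110101010111 >> 4 = 0b100111111011110001111010101 = 83747797

83747797


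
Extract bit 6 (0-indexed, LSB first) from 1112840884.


0b1000010010101001001101010110100, position 6 = 0

0


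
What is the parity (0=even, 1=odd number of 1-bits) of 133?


0b10000101 has 3 ones => parity 1

1


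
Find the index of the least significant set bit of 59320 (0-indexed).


0b1110011110111000. Lowest set bit at position 3

3


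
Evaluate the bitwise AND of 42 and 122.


0b101010 & 0b1111010 = 0b101010 = 42

42


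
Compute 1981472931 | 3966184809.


0b1110110000110101110000010100011 | 0b11101100011001110010110101101001 = 0b11111110011111111110110111101011 = 4269796843

4269796843


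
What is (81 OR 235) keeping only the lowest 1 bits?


Step 1: 81 | 235 = 251
Step 2: 251 & 1 = 1

1


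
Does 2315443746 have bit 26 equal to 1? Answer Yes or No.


0b10001010000000101101111000100010, bit 26 = 0. No

No


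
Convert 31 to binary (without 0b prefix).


31 = 11111 in binary

11111


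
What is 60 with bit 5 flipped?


60 ^ (1 << 5) = 60 ^ 32 = 28

28


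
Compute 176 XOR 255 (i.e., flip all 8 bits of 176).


176 ^ 255 = 79

79


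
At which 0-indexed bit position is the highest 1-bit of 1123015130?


0b1000010111011111101100111011010. Highest set bit at position 30

30


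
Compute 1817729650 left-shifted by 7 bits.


0b1101100010110000101101001110010 << 7 = 0b11011000101100001011010011100100000000 = 232669395200

232669395200


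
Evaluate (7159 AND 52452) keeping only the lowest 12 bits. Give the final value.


Step 1: 7159 & 52452 = 2276
Step 2: 2276 & 4095 = 2276

2276


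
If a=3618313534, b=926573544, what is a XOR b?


3618313534 ^ 926573544 = 3767629526

3767629526


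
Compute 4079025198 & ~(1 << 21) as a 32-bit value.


4079025198 & ~(1 << 21) = 4076928046

4076928046


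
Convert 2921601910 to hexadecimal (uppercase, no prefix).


2921601910 = AE241B76 hex

AE241B76


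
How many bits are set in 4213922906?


0b11111011001010110101110001011010 has 19 set bits

19


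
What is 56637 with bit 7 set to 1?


56637 | (1 << 7) = 56637 | 128 = 56765

56765


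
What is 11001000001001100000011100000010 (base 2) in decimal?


11001000001001100000011100000010 in decimal = 3357935362

3357935362


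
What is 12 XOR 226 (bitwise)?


0b1100 ^ 0b11100010 = 0b11101110 = 238

238


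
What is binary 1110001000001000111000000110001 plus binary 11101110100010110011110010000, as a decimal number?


1110001000001000111000000110001 + 11101110100010110011110010000 = 10001110110101011101011111000001 = 2396379073

2396379073


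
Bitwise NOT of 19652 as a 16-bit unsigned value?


~0b100110011000100 = 0b1011001100111011 = 45883 (16-bit unsigned)

45883


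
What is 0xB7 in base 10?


B7 hex = 183 decimal

183


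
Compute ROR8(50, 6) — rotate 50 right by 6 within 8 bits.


Rotate 0b110010 right by 6 (8-bit) = 0b11001000 = 200

200


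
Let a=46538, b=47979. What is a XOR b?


46538 ^ 47979 = 3745

3745


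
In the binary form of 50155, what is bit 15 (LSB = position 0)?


0b1100001111101011, position 15 = 1

1


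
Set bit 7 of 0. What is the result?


0 | (1 << 7) = 0 | 128 = 128

128


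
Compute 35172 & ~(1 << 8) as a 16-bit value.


35172 & ~(1 << 8) = 34916

34916


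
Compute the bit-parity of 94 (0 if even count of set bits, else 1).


0b1011110 has 5 ones => parity 1

1


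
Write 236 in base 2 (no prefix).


236 = 11101100 in binary

11101100


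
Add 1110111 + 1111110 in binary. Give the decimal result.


1110111 + 1111110 = 11110101 = 245

245


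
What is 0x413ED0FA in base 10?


413ED0FA hex = 1094635770 decimal

1094635770


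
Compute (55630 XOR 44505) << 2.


Step 1: 55630 ^ 44505 = 29847
Step 2: 29847 << 2 = 119388

119388


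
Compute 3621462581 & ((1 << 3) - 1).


3621462581 & 7 = 5

5


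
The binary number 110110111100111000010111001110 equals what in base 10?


110110111100111000010111001110 in decimal = 921929166

921929166


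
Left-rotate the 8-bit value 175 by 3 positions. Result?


Rotate 0b10101111 left by 3 (8-bit) = 0b1111101 = 125

125


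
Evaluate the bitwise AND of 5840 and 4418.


0b1011011010000 & 0b1000101000010 = 0b1000001000000 = 4160

4160


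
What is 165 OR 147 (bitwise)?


0b10100101 | 0b10010011 = 0b10110111 = 183

183


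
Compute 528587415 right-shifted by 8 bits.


0b11111100000011001101010010111 >> 8 = 0b111111000000110011010 = 2064794

2064794


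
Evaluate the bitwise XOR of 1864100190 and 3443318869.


0b1101111000110111110100101011110 ^ 0b11001101001111001110000001010101 = 0b10100010001001110000100100001011 = 2720467211

2720467211


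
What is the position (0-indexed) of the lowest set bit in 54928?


0b1101011010010000. Lowest set bit at position 4

4


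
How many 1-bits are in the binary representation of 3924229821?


0b11101001111001101111111010111101 has 23 set bits

23


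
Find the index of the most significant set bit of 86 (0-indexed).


0b1010110. Highest set bit at position 6

6


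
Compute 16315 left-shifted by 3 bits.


0b11111110111011 << 3 = 0b11111110111011000 = 130520

130520


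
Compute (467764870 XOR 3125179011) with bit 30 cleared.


Step 1: 467764870 ^ 3125179011 = 2712138757
Step 2: 2712138757 & ~(1 << 30) = 2712138757

2712138757


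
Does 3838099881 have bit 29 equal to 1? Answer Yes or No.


0b11100100110001001100000110101001, bit 29 = 1. Yes

Yes


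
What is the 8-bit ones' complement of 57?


57 ^ 255 = 198

198


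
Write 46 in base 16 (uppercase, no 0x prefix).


46 = 2E hex

2E


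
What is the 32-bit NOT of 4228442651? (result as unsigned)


~0b11111100000010001110101000011011 = 0b11111101110001010111100100 = 66524644 (32-bit unsigned)

66524644


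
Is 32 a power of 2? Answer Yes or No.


0b100000. Only one bit set => Yes

Yes


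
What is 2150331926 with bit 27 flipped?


2150331926 ^ (1 << 27) = 2150331926 ^ 134217728 = 2284549654

2284549654


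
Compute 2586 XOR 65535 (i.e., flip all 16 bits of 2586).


2586 ^ 65535 = 62949

62949


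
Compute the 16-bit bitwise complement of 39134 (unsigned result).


~0b1001100011011110 = 0b110011100100001 = 26401 (16-bit unsigned)

26401


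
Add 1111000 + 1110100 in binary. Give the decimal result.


1111000 + 1110100 = 11101100 = 236

236


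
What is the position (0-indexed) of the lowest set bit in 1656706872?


0b1100010101111110101011100111000. Lowest set bit at position 3

3


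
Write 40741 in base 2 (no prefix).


40741 = 1001111100100101 in binary

1001111100100101


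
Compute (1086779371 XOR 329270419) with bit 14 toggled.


Step 1: 1086779371 ^ 329270419 = 1399237496
Step 2: 1399237496 ^ (1 << 14) = 1399237496 ^ 16384 = 1399253880

1399253880


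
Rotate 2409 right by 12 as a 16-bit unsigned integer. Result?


Rotate 0b100101101001 right by 12 (16-bit) = 0b1001011010010000 = 38544

38544


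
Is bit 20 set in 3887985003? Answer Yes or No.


0b11100111101111011111000101101011, bit 20 = 1. Yes

Yes


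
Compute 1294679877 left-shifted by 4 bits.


0b1001101001010110011111101000101 << 4 = 0b10011010010101100111111010001010000 = 20714878032

20714878032


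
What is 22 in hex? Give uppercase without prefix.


22 = 16 hex

16


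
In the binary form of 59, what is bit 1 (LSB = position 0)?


0b111011, position 1 = 1

1


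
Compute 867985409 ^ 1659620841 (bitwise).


0b110011101111000110100000000001 ^ 0b1100010111010111100110111101001 = 0b1010001010101111010010111101000 = 1364698600

1364698600


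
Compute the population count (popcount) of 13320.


0b11010000001000 has 4 set bits

4


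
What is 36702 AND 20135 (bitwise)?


0b1000111101011110 & 0b100111010100111 = 0b111000000110 = 3590

3590


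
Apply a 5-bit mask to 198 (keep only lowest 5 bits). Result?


198 & 31 = 6

6


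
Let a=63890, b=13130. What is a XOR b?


63890 ^ 13130 = 51928

51928


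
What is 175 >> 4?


0b10101111 >> 4 = 0b1010 = 10

10


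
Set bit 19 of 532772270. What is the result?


532772270 | (1 << 19) = 532772270 | 524288 = 533296558

533296558


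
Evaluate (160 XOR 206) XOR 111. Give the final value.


Step 1: 160 ^ 206 = 110
Step 2: 110 ^ 111 = 1

1


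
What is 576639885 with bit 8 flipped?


576639885 ^ (1 << 8) = 576639885 ^ 256 = 576639629

576639629


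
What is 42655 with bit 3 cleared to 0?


42655 & ~(1 << 3) = 42647

42647


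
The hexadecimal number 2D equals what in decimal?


2D hex = 45 decimal

45


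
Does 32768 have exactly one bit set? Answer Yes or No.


0b1000000000000000. Only one bit set => Yes

Yes


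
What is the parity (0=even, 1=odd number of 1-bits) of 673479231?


0b101000001001000111101000111111 has 15 ones => parity 1

1


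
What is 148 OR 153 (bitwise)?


0b10010100 | 0b10011001 = 0b10011101 = 157

157


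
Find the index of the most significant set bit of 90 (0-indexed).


0b1011010. Highest set bit at position 6

6


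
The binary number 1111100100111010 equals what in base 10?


1111100100111010 in decimal = 63802

63802


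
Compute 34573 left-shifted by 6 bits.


0b1000011100001101 << 6 = 0b1000011100001101000000 = 2212672

2212672


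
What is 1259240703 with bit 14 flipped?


1259240703 ^ (1 << 14) = 1259240703 ^ 16384 = 1259224319

1259224319


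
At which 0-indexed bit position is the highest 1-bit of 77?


0b1001101. Highest set bit at position 6

6


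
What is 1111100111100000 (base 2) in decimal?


1111100111100000 in decimal = 63968

63968


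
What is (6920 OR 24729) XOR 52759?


Step 1: 6920 | 24729 = 31641
Step 2: 31641 ^ 52759 = 46478

46478


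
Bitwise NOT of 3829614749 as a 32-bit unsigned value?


~0b11100100010000110100100010011101 = 0b11011101111001011011101100010 = 465352546 (32-bit unsigned)

465352546


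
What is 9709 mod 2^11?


9709 & 2047 = 1517

1517


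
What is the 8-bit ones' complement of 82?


82 ^ 255 = 173

173


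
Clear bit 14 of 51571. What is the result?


51571 & ~(1 << 14) = 35187

35187


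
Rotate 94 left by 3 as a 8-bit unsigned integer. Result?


Rotate 0b1011110 left by 3 (8-bit) = 0b11110010 = 242

242


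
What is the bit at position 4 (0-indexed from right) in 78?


0b1001110, position 4 = 0

0


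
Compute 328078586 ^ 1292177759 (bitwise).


0b10011100011100001010011111010 ^ 0b1001101000001010001000101011111 = 0b1011110100010110000010110100101 = 1586169253

1586169253


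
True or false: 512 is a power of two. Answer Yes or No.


0b1000000000. Only one bit set => Yes

Yes


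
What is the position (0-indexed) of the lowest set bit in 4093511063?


0b11110011111111100000010110010111. Lowest set bit at position 0

0


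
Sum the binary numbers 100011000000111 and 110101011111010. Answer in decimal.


100011000000111 + 110101011111010 = 1011000100000001 = 45313

45313


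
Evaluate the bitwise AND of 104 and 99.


0b1101000 & 0b1100011 = 0b1100000 = 96

96


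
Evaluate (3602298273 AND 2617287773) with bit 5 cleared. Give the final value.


Step 1: 3602298273 & 2617287773 = 2483069953
Step 2: 2483069953 & ~(1 << 5) = 2483069953

2483069953


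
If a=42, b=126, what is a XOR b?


42 ^ 126 = 84

84


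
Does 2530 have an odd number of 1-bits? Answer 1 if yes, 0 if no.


0b100111100010 has 6 ones => parity 0

0


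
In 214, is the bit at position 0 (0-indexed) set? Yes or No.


0b11010110, bit 0 = 0. No

No


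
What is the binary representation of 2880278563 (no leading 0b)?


2880278563 = 10101011101011011001000000100011 in binary

10101011101011011001000000100011


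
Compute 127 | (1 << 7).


127 | (1 << 7) = 127 | 128 = 255

255


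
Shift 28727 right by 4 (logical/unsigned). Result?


0b111000000110111 >> 4 = 0b11100000011 = 1795

1795


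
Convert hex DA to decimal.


DA hex = 218 decimal

218


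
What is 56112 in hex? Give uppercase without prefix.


56112 = DB30 hex

DB30


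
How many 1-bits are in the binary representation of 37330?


0b1001000111010010 has 7 set bits

7


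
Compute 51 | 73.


0b110011 | 0b1001001 = 0b1111011 = 123

123


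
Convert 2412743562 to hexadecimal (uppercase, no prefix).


2412743562 = 8FCF8B8A hex

8FCF8B8A


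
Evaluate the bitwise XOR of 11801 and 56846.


0b10111000011001 ^ 0b1101111000001110 = 0b1111000000010111 = 61463

61463


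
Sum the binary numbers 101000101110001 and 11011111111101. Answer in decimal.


101000101110001 + 11011111111101 = 1000100101101110 = 35182

35182


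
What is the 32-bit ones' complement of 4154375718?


4154375718 ^ 4294967295 = 140591577

140591577


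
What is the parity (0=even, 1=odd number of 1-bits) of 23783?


0b101110011100111 has 10 ones => parity 0

0


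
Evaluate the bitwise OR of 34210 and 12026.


0b1000010110100010 | 0b10111011111010 = 0b1010111111111010 = 45050

45050


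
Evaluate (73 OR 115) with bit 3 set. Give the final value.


Step 1: 73 | 115 = 123
Step 2: 123 | (1 << 3) = 123 | 8 = 123

123


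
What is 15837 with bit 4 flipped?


15837 ^ (1 << 4) = 15837 ^ 16 = 15821

15821


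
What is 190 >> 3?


0b10111110 >> 3 = 0b10111 = 23

23


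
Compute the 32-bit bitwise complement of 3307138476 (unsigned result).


~0b11000101000111101110110110101100 = 0b111010111000010001001001010011 = 987828819 (32-bit unsigned)

987828819


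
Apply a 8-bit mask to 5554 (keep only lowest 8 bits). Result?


5554 & 255 = 178

178


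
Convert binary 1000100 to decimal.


1000100 in decimal = 68

68


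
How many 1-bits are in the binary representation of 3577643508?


0b11010101001111101000000111110100 has 17 set bits

17


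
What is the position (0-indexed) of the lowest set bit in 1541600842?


0b1011011111000101111011001001010. Lowest set bit at position 1

1


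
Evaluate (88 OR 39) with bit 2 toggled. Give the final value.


Step 1: 88 | 39 = 127
Step 2: 127 ^ (1 << 2) = 127 ^ 4 = 123

123


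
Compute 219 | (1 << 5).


219 | (1 << 5) = 219 | 32 = 251

251


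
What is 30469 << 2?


0b111011100000101 << 2 = 0b11101110000010100 = 121876

121876


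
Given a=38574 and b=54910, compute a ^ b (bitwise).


38574 ^ 54910 = 16592

16592


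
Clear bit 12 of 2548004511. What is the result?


2548004511 & ~(1 << 12) = 2548000415

2548000415


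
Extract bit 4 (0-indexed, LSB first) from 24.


0b11000, position 4 = 1

1


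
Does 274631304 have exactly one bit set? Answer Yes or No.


0b10000010111101000101010001000. Multiple bits set => No

No


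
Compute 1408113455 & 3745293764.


0b1010011111011100001101100101111 & 0b11011111001111001010010111000100 = 0b1010011001011000000000100000100 = 1395392772

1395392772


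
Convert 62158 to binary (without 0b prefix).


62158 = 1111001011001110 in binary

1111001011001110


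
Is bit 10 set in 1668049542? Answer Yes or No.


0b1100011011011000110101010000110, bit 10 = 0. No

No


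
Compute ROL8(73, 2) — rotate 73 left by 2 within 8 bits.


Rotate 0b1001001 left by 2 (8-bit) = 0b100101 = 37

37


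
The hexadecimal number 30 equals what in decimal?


30 hex = 48 decimal

48


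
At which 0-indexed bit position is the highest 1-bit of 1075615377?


0b1000000000111001001011010010001. Highest set bit at position 30

30


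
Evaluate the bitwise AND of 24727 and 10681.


0b110000010010111 & 0b10100110111001 = 0b10000010010001 = 8337

8337


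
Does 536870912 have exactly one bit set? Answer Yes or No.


0b100000000000000000000000000000. Only one bit set => Yes

Yes


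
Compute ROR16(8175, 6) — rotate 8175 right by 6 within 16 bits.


Rotate 0b1111111101111 right by 6 (16-bit) = 0b1011110001111111 = 48255

48255


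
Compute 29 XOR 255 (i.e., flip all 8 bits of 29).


29 ^ 255 = 226

226


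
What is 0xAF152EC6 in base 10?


AF152EC6 hex = 2937401030 decimal

2937401030


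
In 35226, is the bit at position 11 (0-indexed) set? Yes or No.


0b1000100110011010, bit 11 = 1. Yes

Yes


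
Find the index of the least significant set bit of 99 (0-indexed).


0b1100011. Lowest set bit at position 0

0


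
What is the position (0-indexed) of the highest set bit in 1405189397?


0b1010011110000010111110100010101. Highest set bit at position 30

30


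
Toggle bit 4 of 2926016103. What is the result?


2926016103 ^ (1 << 4) = 2926016103 ^ 16 = 2926016119

2926016119


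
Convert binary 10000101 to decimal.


10000101 in decimal = 133

133


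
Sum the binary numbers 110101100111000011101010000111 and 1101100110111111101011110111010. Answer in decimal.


110101100111000011101010000111 + 1101100110111111101011110111010 = 10100010011111000001001001000001 = 2726040129

2726040129


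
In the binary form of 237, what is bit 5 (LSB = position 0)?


0b11101101, position 5 = 1

1


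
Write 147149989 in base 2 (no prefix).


147149989 = 1000110001010101010010100101 in binary

1000110001010101010010100101


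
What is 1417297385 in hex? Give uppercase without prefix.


1417297385 = 547A3DE9 hex

547A3DE9


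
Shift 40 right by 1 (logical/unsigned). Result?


0b101000 >> 1 = 0b10100 = 20

20


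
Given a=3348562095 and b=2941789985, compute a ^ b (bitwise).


3348562095 ^ 2941789985 = 1758406542

1758406542


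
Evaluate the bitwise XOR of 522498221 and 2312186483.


0b11111001001001011000010101101 ^ 0b10001001110100010010101001110011 = 0b10010110111101011001101011011110 = 2532678366

2532678366


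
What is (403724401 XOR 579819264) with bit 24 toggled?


Step 1: 403724401 ^ 579819264 = 983502705
Step 2: 983502705 ^ (1 << 24) = 983502705 ^ 16777216 = 1000279921

1000279921


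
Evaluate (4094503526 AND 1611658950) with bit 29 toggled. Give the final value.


Step 1: 4094503526 & 1611658950 = 1611473478
Step 2: 1611473478 ^ (1 << 29) = 1611473478 ^ 536870912 = 1074602566

1074602566


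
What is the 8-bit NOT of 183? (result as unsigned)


~0b10110111 = 0b1001000 = 72 (8-bit unsigned)

72


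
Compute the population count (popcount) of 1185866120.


0b1000110101011101110000110001000 has 14 set bits

14


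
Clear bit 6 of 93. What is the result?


93 & ~(1 << 6) = 29

29


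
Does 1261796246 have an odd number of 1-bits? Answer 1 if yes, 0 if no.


0b1001011001101010111101110010110 has 18 ones => parity 0

0


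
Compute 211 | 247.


0b11010011 | 0b11110111 = 0b11110111 = 247

247


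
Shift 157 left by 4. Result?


0b10011101 << 4 = 0b100111010000 = 2512

2512


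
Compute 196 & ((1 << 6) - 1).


196 & 63 = 4

4


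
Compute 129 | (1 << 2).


129 | (1 << 2) = 129 | 4 = 133

133


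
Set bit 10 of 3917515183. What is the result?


3917515183 | (1 << 10) = 3917515183 | 1024 = 3917516207

3917516207


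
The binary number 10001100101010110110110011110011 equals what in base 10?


10001100101010110110110011110011 in decimal = 2360044787

2360044787


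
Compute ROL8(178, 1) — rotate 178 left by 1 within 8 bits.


Rotate 0b10110010 left by 1 (8-bit) = 0b1100101 = 101

101


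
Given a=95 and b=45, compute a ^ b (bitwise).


95 ^ 45 = 114

114


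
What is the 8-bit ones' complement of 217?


217 ^ 255 = 38

38


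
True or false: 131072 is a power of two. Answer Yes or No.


0b100000000000000000. Only one bit set => Yes

Yes


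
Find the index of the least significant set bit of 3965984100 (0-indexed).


0b11101100011001000001110101100100. Lowest set bit at position 2

2


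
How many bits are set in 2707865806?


0b10100001011001101100000011001110 has 14 set bits

14


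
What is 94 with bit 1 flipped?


94 ^ (1 << 1) = 94 ^ 2 = 92

92


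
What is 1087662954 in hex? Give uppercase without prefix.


1087662954 = 40D46B6A hex

40D46B6A


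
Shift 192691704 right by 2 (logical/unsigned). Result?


0b1011011111000011110111111000 >> 2 = 0b10110111110000111101111110 = 48172926

48172926


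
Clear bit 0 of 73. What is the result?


73 & ~(1 << 0) = 72

72


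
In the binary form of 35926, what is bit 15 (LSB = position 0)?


0b1000110001010110, position 15 = 1

1


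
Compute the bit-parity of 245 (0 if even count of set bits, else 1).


0b11110101 has 6 ones => parity 0

0


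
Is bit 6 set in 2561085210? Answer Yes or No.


0b10011000101001110000111100011010, bit 6 = 0. No

No


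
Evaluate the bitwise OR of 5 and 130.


0b101 | 0b10000010 = 0b10000111 = 135

135


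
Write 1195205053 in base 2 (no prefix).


1195205053 = 1000111001111010110000110111101 in binary

1000111001111010110000110111101
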